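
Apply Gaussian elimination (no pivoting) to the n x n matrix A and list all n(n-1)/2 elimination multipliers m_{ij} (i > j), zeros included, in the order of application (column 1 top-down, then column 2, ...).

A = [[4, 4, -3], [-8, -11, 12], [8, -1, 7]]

Forward elimination:
R2 <- R2 - (-2)*R1:  [  0  -3   6 ]
R3 <- R3 - (2)*R1:  [  0  -9  13 ]
R3 <- R3 - (3)*R2:  [  0   0  -5 ]
Multipliers (in order of application): m_{21} = -2, m_{31} = 2, m_{32} = 3

multipliers: -2, 2, 3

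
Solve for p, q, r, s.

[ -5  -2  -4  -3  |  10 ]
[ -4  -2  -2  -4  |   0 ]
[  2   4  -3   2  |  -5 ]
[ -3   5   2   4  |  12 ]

(-3, -3, -1, 5)

Forward elimination on [A|b]:
R2 <- R2 - (4/5)*R1:  [    0  -2/5   6/5  -8/5    -8 ]
R3 <- R3 - (-2/5)*R1:  [     0   16/5  -23/5    4/5     -1 ]
R4 <- R4 - (3/5)*R1:  [    0  31/5  22/5  29/5     6 ]
R3 <- R3 - (-8)*R2:  [   0    0    5  -12  -65 ]
R4 <- R4 - (-31/2)*R2:  [    0     0    23   -19  -118 ]
R4 <- R4 - (23/5)*R3:  [     0      0      0  181/5    181 ]
Row echelon form:
[ -5    -2   -4     -3  |   10 ]
[  0  -2/5  6/5   -8/5  |   -8 ]
[  0     0    5    -12  |  -65 ]
[  0     0    0  181/5  |  181 ]
Back-substitution:
s = (181) / (181/5) = 5
r = (-65 - (-12)*(5)) / 5 = -1
q = (-8 - (6/5)*(-1) - (-8/5)*(5)) / (-2/5) = -3
p = (10 - (-2)*(-3) - (-4)*(-1) - (-3)*(5)) / -5 = -3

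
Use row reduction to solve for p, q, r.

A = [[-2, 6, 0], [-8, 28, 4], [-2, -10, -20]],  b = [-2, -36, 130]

Forward elimination on [A|b]:
R2 <- R2 - (4)*R1:  [   0    4    4  -28 ]
R3 <- R3 - (1)*R1:  [   0  -16  -20  132 ]
R3 <- R3 - (-4)*R2:  [  0   0  -4  20 ]
Row echelon form:
[ -2  6   0  |   -2 ]
[  0  4   4  |  -28 ]
[  0  0  -4  |   20 ]
Back-substitution:
r = (20) / -4 = -5
q = (-28 - (4)*(-5)) / 4 = -2
p = (-2 - (6)*(-2)) / -2 = -5

(-5, -2, -5)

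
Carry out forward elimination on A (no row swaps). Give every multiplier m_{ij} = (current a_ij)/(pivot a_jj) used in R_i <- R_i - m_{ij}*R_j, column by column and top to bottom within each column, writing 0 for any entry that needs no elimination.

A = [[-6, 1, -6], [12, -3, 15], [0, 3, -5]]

Forward elimination:
R2 <- R2 - (-2)*R1:  [  0  -1   3 ]
R3: entry in column 1 is already 0 -> m_{31} = 0 (no row operation needed)
R3 <- R3 - (-3)*R2:  [ 0  0  4 ]
Multipliers (in order of application): m_{21} = -2, m_{31} = 0, m_{32} = -3

multipliers: -2, 0, -3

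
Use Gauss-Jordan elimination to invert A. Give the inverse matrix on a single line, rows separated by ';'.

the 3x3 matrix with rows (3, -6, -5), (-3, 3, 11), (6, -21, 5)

inverse = [82/9 5 -17/9; 3 5/3 -2/3; 5/3 1 -1/3]

Gauss-Jordan on [A | I]:
R1 <- (1/3)*R1:  [    1    -2  -5/3  |   1/3     0     0 ]
R2 <- R2 - (-3)*R1:  [  0  -3   6  |   1   1   0 ]
R3 <- R3 - (6)*R1:  [  0  -9  15  |  -2   0   1 ]
R2 <- (1/-3)*R2:  [    0     1    -2  |  -1/3  -1/3     0 ]
R1 <- R1 - (-2)*R2:  [     1      0  -17/3  |   -1/3   -2/3      0 ]
R3 <- R3 - (-9)*R2:  [  0   0  -3  |  -5  -3   1 ]
R3 <- (1/-3)*R3:  [    0     0     1  |   5/3     1  -1/3 ]
R1 <- R1 - (-17/3)*R3:  [     1      0      0  |   82/9      5  -17/9 ]
R2 <- R2 - (-2)*R3:  [    0     1     0  |     3   5/3  -2/3 ]
Right block of [I | A^{-1}] is the inverse:
[ 82/9    5  -17/9 ]
[    3  5/3   -2/3 ]
[  5/3    1   -1/3 ]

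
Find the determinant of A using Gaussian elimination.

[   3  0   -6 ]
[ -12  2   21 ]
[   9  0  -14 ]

Forward elimination:
R2 <- R2 - (-4)*R1:  [  0   2  -3 ]
R3 <- R3 - (3)*R1:  [ 0  0  4 ]
Upper-triangular form:
[ 3  0  -6 ]
[ 0  2  -3 ]
[ 0  0   4 ]
det(A) = (-1)^0 * (3) * (2) * (4) = 24  (0 row swaps -> sign +1)

det(A) = 24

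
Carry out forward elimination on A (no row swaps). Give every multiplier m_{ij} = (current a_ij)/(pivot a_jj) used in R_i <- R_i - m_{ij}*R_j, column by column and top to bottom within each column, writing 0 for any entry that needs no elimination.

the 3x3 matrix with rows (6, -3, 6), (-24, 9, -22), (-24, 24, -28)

multipliers: -4, -4, -4

Forward elimination:
R2 <- R2 - (-4)*R1:  [  0  -3   2 ]
R3 <- R3 - (-4)*R1:  [  0  12  -4 ]
R3 <- R3 - (-4)*R2:  [ 0  0  4 ]
Multipliers (in order of application): m_{21} = -4, m_{31} = -4, m_{32} = -4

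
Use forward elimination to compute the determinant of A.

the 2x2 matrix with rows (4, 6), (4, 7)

det(A) = 4

Forward elimination:
R2 <- R2 - (1)*R1:  [ 0  1 ]
Upper-triangular form:
[ 4  6 ]
[ 0  1 ]
det(A) = (-1)^0 * (4) * (1) = 4  (0 row swaps -> sign +1)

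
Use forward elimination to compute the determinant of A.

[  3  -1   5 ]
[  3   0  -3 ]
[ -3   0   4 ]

det(A) = 3

Forward elimination:
R2 <- R2 - (1)*R1:  [  0   1  -8 ]
R3 <- R3 - (-1)*R1:  [  0  -1   9 ]
R3 <- R3 - (-1)*R2:  [ 0  0  1 ]
Upper-triangular form:
[ 3  -1   5 ]
[ 0   1  -8 ]
[ 0   0   1 ]
det(A) = (-1)^0 * (3) * (1) * (1) = 3  (0 row swaps -> sign +1)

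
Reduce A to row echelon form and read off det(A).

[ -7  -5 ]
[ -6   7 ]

det(A) = -79

Forward elimination:
R2 <- R2 - (6/7)*R1:  [    0  79/7 ]
Upper-triangular form:
[ -7    -5 ]
[  0  79/7 ]
det(A) = (-1)^0 * (-7) * (79/7) = -79  (0 row swaps -> sign +1)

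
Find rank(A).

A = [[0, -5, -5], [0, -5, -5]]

rank(A) = 1

Row reduction:
R2 <- R2 - (1)*R1:  [ 0  0  0 ]
Row echelon form:
[ 0  -5  -5 ]
[ 0   0   0 ]
Nonzero rows / pivot columns: 1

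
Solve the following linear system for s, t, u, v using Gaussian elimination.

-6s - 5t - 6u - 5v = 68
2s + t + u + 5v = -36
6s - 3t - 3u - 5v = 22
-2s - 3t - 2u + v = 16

Forward elimination on [A|b]:
R2 <- R2 - (-1/3)*R1:  [     0   -2/3     -1   10/3  -40/3 ]
R3 <- R3 - (-1)*R1:  [   0   -8   -9  -10   90 ]
R4 <- R4 - (1/3)*R1:  [     0   -4/3      0    8/3  -20/3 ]
R3 <- R3 - (12)*R2:  [   0    0    3  -50  250 ]
R4 <- R4 - (2)*R2:  [  0   0   2  -4  20 ]
R4 <- R4 - (2/3)*R3:  [      0       0       0    88/3  -440/3 ]
Row echelon form:
[ -6    -5  -6    -5  |      68 ]
[  0  -2/3  -1  10/3  |   -40/3 ]
[  0     0   3   -50  |     250 ]
[  0     0   0  88/3  |  -440/3 ]
Back-substitution:
v = (-440/3) / (88/3) = -5
u = (250 - (-50)*(-5)) / 3 = 0
t = (-40/3 - (-1)*(0) - (10/3)*(-5)) / (-2/3) = -5
s = (68 - (-5)*(-5) - (-6)*(0) - (-5)*(-5)) / -6 = -3

(-3, -5, 0, -5)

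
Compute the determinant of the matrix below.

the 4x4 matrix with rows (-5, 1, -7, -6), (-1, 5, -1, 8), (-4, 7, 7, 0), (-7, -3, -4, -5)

Forward elimination:
R2 <- R2 - (1/5)*R1:  [    0  24/5   2/5  46/5 ]
R3 <- R3 - (4/5)*R1:  [    0  31/5  63/5  24/5 ]
R4 <- R4 - (7/5)*R1:  [     0  -22/5   29/5   17/5 ]
R3 <- R3 - (31/24)*R2:  [      0       0  145/12  -85/12 ]
R4 <- R4 - (-11/12)*R2:  [    0     0  37/6  71/6 ]
R4 <- R4 - (74/145)*R3:  [      0       0       0  448/29 ]
Upper-triangular form:
[ -5     1      -7      -6 ]
[  0  24/5     2/5    46/5 ]
[  0     0  145/12  -85/12 ]
[  0     0       0  448/29 ]
det(A) = (-1)^0 * (-5) * (24/5) * (145/12) * (448/29) = -4480  (0 row swaps -> sign +1)

det(A) = -4480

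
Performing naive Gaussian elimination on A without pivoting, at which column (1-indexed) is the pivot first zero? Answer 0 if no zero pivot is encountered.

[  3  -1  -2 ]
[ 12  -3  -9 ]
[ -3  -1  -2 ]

Naive forward elimination:
R2 <- R2 - (4)*R1:  [  0   1  -1 ]
R3 <- R3 - (-1)*R1:  [  0  -2  -4 ]
R3 <- R3 - (-2)*R2:  [  0   0  -6 ]
All pivots nonzero; naive elimination completes without hitting a zero pivot.

first zero-pivot column = 0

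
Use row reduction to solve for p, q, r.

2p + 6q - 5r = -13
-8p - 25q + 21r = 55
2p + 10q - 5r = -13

(1, 0, 3)

Forward elimination on [A|b]:
R2 <- R2 - (-4)*R1:  [  0  -1   1   3 ]
R3 <- R3 - (1)*R1:  [ 0  4  0  0 ]
R3 <- R3 - (-4)*R2:  [  0   0   4  12 ]
Row echelon form:
[ 2   6  -5  |  -13 ]
[ 0  -1   1  |    3 ]
[ 0   0   4  |   12 ]
Back-substitution:
r = (12) / 4 = 3
q = (3 - (1)*(3)) / -1 = 0
p = (-13 - (6)*(0) - (-5)*(3)) / 2 = 1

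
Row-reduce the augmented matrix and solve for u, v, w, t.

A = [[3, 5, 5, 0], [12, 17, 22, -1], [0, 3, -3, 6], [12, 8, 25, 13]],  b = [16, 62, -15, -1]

Forward elimination on [A|b]:
R2 <- R2 - (4)*R1:  [  0  -3   2  -1  -2 ]
R4 <- R4 - (4)*R1:  [   0  -12    5   13  -65 ]
R3 <- R3 - (-1)*R2:  [   0    0   -1    5  -17 ]
R4 <- R4 - (4)*R2:  [   0    0   -3   17  -57 ]
R4 <- R4 - (3)*R3:  [  0   0   0   2  -6 ]
Row echelon form:
[ 3   5   5   0  |   16 ]
[ 0  -3   2  -1  |   -2 ]
[ 0   0  -1   5  |  -17 ]
[ 0   0   0   2  |   -6 ]
Back-substitution:
t = (-6) / 2 = -3
w = (-17 - (5)*(-3)) / -1 = 2
v = (-2 - (2)*(2) - (-1)*(-3)) / -3 = 3
u = (16 - (5)*(3) - (5)*(2)) / 3 = -3

(-3, 3, 2, -3)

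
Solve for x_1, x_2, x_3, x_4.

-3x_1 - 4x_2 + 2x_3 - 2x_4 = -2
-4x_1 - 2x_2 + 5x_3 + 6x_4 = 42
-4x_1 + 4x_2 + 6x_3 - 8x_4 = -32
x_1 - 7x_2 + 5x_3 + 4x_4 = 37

Forward elimination on [A|b]:
R2 <- R2 - (4/3)*R1:  [     0   10/3    7/3   26/3  134/3 ]
R3 <- R3 - (4/3)*R1:  [     0   28/3   10/3  -16/3  -88/3 ]
R4 <- R4 - (-1/3)*R1:  [     0  -25/3   17/3   10/3  109/3 ]
R3 <- R3 - (14/5)*R2:  [      0       0   -16/5  -148/5  -772/5 ]
R4 <- R4 - (-5/2)*R2:  [    0     0  23/2    25   148 ]
R4 <- R4 - (-115/32)*R3:  [       0        0        0   -651/8  -3255/8 ]
Row echelon form:
[ -3    -4      2      -2  |       -2 ]
[  0  10/3    7/3    26/3  |    134/3 ]
[  0     0  -16/5  -148/5  |   -772/5 ]
[  0     0      0  -651/8  |  -3255/8 ]
Back-substitution:
x_4 = (-3255/8) / (-651/8) = 5
x_3 = (-772/5 - (-148/5)*(5)) / (-16/5) = 2
x_2 = (134/3 - (7/3)*(2) - (26/3)*(5)) / (10/3) = -1
x_1 = (-2 - (-4)*(-1) - (2)*(2) - (-2)*(5)) / -3 = 0

(0, -1, 2, 5)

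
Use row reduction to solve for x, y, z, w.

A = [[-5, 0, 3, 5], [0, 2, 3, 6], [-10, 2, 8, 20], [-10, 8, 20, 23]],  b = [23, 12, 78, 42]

Forward elimination on [A|b]:
R3 <- R3 - (2)*R1:  [  0   2   2  10  32 ]
R4 <- R4 - (2)*R1:  [  0   8  14  13  -4 ]
R3 <- R3 - (1)*R2:  [  0   0  -1   4  20 ]
R4 <- R4 - (4)*R2:  [   0    0    2  -11  -52 ]
R4 <- R4 - (-2)*R3:  [   0    0    0   -3  -12 ]
Row echelon form:
[ -5  0   3   5  |   23 ]
[  0  2   3   6  |   12 ]
[  0  0  -1   4  |   20 ]
[  0  0   0  -3  |  -12 ]
Back-substitution:
w = (-12) / -3 = 4
z = (20 - (4)*(4)) / -1 = -4
y = (12 - (3)*(-4) - (6)*(4)) / 2 = 0
x = (23 - (3)*(-4) - (5)*(4)) / -5 = -3

(-3, 0, -4, 4)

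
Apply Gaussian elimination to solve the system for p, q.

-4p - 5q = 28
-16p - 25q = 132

(-2, -4)

Forward elimination on [A|b]:
R2 <- R2 - (4)*R1:  [  0  -5  20 ]
Row echelon form:
[ -4  -5  |  28 ]
[  0  -5  |  20 ]
Back-substitution:
q = (20) / -5 = -4
p = (28 - (-5)*(-4)) / -4 = -2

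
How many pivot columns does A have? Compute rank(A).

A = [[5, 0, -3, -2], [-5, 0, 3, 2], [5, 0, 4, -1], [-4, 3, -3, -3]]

Row reduction:
R2 <- R2 - (-1)*R1:  [ 0  0  0  0 ]
R3 <- R3 - (1)*R1:  [ 0  0  7  1 ]
R4 <- R4 - (-4/5)*R1:  [     0      3  -27/5  -23/5 ]
R2 <-> R4   (pivot in column 2 was zero)
[ 5  0     -3     -2 ]
[ 0  3  -27/5  -23/5 ]
[ 0  0      7      1 ]
[ 0  0      0      0 ]
Row echelon form:
[ 5  0     -3     -2 ]
[ 0  3  -27/5  -23/5 ]
[ 0  0      7      1 ]
[ 0  0      0      0 ]
Nonzero rows / pivot columns: 3

rank(A) = 3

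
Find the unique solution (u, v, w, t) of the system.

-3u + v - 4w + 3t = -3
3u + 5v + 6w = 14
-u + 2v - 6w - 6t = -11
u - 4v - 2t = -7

Forward elimination on [A|b]:
R2 <- R2 - (-1)*R1:  [  0   6   2   3  11 ]
R3 <- R3 - (1/3)*R1:  [     0    5/3  -14/3     -7    -10 ]
R4 <- R4 - (-1/3)*R1:  [     0  -11/3   -4/3     -1     -8 ]
R3 <- R3 - (5/18)*R2:  [       0        0    -47/9    -47/6  -235/18 ]
R4 <- R4 - (-11/18)*R2:  [      0       0    -1/9     5/6  -23/18 ]
R4 <- R4 - (1/47)*R3:  [  0   0   0   1  -1 ]
Row echelon form:
[ -3  1     -4      3  |       -3 ]
[  0  6      2      3  |       11 ]
[  0  0  -47/9  -47/6  |  -235/18 ]
[  0  0      0      1  |       -1 ]
Back-substitution:
t = (-1) / 1 = -1
w = (-235/18 - (-47/6)*(-1)) / (-47/9) = 4
v = (11 - (2)*(4) - (3)*(-1)) / 6 = 1
u = (-3 - (1)*(1) - (-4)*(4) - (3)*(-1)) / -3 = -5

(-5, 1, 4, -1)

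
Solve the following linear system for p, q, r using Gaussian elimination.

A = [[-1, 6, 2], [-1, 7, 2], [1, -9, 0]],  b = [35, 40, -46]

(-1, 5, 2)

Forward elimination on [A|b]:
R2 <- R2 - (1)*R1:  [ 0  1  0  5 ]
R3 <- R3 - (-1)*R1:  [   0   -3    2  -11 ]
R3 <- R3 - (-3)*R2:  [ 0  0  2  4 ]
Row echelon form:
[ -1  6  2  |  35 ]
[  0  1  0  |   5 ]
[  0  0  2  |   4 ]
Back-substitution:
r = (4) / 2 = 2
q = (5) / 1 = 5
p = (35 - (6)*(5) - (2)*(2)) / -1 = -1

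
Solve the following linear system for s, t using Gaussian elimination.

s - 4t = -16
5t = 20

(0, 4)

Forward elimination on [A|b]:
Row echelon form:
[ 1  -4  |  -16 ]
[ 0   5  |   20 ]
Back-substitution:
t = (20) / 5 = 4
s = (-16 - (-4)*(4)) / 1 = 0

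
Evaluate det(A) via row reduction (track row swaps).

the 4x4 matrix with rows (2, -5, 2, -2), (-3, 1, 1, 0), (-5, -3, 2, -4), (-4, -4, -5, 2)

Forward elimination:
R2 <- R2 - (-3/2)*R1:  [     0  -13/2      4     -3 ]
R3 <- R3 - (-5/2)*R1:  [     0  -31/2      7     -9 ]
R4 <- R4 - (-2)*R1:  [   0  -14   -1   -2 ]
R3 <- R3 - (31/13)*R2:  [      0       0  -33/13  -24/13 ]
R4 <- R4 - (28/13)*R2:  [       0        0  -125/13    58/13 ]
R4 <- R4 - (125/33)*R3:  [      0       0       0  126/11 ]
Upper-triangular form:
[ 2     -5       2      -2 ]
[ 0  -13/2       4      -3 ]
[ 0      0  -33/13  -24/13 ]
[ 0      0       0  126/11 ]
det(A) = (-1)^0 * (2) * (-13/2) * (-33/13) * (126/11) = 378  (0 row swaps -> sign +1)

det(A) = 378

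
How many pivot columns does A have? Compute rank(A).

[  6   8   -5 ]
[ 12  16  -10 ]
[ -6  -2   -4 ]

rank(A) = 2

Row reduction:
R2 <- R2 - (2)*R1:  [ 0  0  0 ]
R3 <- R3 - (-1)*R1:  [  0   6  -9 ]
R2 <-> R3   (pivot in column 2 was zero)
[ 6  8  -5 ]
[ 0  6  -9 ]
[ 0  0   0 ]
Row echelon form:
[ 6  8  -5 ]
[ 0  6  -9 ]
[ 0  0   0 ]
Nonzero rows / pivot columns: 2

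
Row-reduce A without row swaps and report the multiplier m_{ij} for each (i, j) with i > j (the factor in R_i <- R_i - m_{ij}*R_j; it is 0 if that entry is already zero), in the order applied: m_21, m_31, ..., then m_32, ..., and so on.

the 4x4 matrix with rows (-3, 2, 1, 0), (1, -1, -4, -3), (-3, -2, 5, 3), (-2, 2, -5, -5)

Forward elimination:
R2 <- R2 - (-1/3)*R1:  [     0   -1/3  -11/3     -3 ]
R3 <- R3 - (1)*R1:  [  0  -4   4   3 ]
R4 <- R4 - (2/3)*R1:  [     0    2/3  -17/3     -5 ]
R3 <- R3 - (12)*R2:  [  0   0  48  39 ]
R4 <- R4 - (-2)*R2:  [   0    0  -13  -11 ]
R4 <- R4 - (-13/48)*R3:  [     0      0      0  -7/16 ]
Multipliers (in order of application): m_{21} = -1/3, m_{31} = 1, m_{41} = 2/3, m_{32} = 12, m_{42} = -2, m_{43} = -13/48

multipliers: -1/3, 1, 2/3, 12, -2, -13/48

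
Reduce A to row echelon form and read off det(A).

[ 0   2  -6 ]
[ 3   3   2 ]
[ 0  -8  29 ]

det(A) = -30

Forward elimination:
R1 <-> R2   (pivot in column 1 was zero)
[ 3   3   2 ]
[ 0   2  -6 ]
[ 0  -8  29 ]
R3 <- R3 - (-4)*R2:  [ 0  0  5 ]
Upper-triangular form:
[ 3  3   2 ]
[ 0  2  -6 ]
[ 0  0   5 ]
det(A) = (-1)^1 * (3) * (2) * (5) = -30  (1 row swap -> sign -1)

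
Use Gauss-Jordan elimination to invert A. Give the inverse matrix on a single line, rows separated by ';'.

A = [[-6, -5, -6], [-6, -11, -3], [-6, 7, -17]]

Gauss-Jordan on [A | I]:
R1 <- (1/-6)*R1:  [    1   5/6     1  |  -1/6     0     0 ]
R2 <- R2 - (-6)*R1:  [  0  -6   3  |  -1   1   0 ]
R3 <- R3 - (-6)*R1:  [   0   12  -11  |   -1    0    1 ]
R2 <- (1/-6)*R2:  [    0     1  -1/2  |   1/6  -1/6     0 ]
R1 <- R1 - (5/6)*R2:  [      1       0   17/12  |  -11/36    5/36       0 ]
R3 <- R3 - (12)*R2:  [  0   0  -5  |  -3   2   1 ]
R3 <- (1/-5)*R3:  [    0     0     1  |   3/5  -2/5  -1/5 ]
R1 <- R1 - (17/12)*R3:  [       1        0        0  |   -52/45  127/180    17/60 ]
R2 <- R2 - (-1/2)*R3:  [      0       1       0  |    7/15  -11/30   -1/10 ]
Right block of [I | A^{-1}] is the inverse:
[ -52/45  127/180  17/60 ]
[   7/15   -11/30  -1/10 ]
[    3/5     -2/5   -1/5 ]

inverse = [-52/45 127/180 17/60; 7/15 -11/30 -1/10; 3/5 -2/5 -1/5]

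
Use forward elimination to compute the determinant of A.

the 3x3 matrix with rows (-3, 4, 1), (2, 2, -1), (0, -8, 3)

det(A) = -34

Forward elimination:
R2 <- R2 - (-2/3)*R1:  [    0  14/3  -1/3 ]
R3 <- R3 - (-12/7)*R2:  [    0     0  17/7 ]
Upper-triangular form:
[ -3     4     1 ]
[  0  14/3  -1/3 ]
[  0     0  17/7 ]
det(A) = (-1)^0 * (-3) * (14/3) * (17/7) = -34  (0 row swaps -> sign +1)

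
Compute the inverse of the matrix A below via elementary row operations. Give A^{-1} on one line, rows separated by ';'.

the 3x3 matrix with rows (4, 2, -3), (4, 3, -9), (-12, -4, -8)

Gauss-Jordan on [A | I]:
R1 <- (1/4)*R1:  [    1   1/2  -3/4  |   1/4     0     0 ]
R2 <- R2 - (4)*R1:  [  0   1  -6  |  -1   1   0 ]
R3 <- R3 - (-12)*R1:  [   0    2  -17  |    3    0    1 ]
R1 <- R1 - (1/2)*R2:  [    1     0   9/4  |   3/4  -1/2     0 ]
R3 <- R3 - (2)*R2:  [  0   0  -5  |   5  -2   1 ]
R3 <- (1/-5)*R3:  [    0     0     1  |    -1   2/5  -1/5 ]
R1 <- R1 - (9/4)*R3:  [    1     0     0  |     3  -7/5  9/20 ]
R2 <- R2 - (-6)*R3:  [    0     1     0  |    -7  17/5  -6/5 ]
Right block of [I | A^{-1}] is the inverse:
[  3  -7/5  9/20 ]
[ -7  17/5  -6/5 ]
[ -1   2/5  -1/5 ]

inverse = [3 -7/5 9/20; -7 17/5 -6/5; -1 2/5 -1/5]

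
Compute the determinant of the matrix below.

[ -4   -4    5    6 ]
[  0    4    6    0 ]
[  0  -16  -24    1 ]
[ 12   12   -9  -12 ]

Forward elimination:
R4 <- R4 - (-3)*R1:  [ 0  0  6  6 ]
R3 <- R3 - (-4)*R2:  [ 0  0  0  1 ]
R3 <-> R4   (pivot in column 3 was zero)
[ -4  -4  5  6 ]
[  0   4  6  0 ]
[  0   0  6  6 ]
[  0   0  0  1 ]
Upper-triangular form:
[ -4  -4  5  6 ]
[  0   4  6  0 ]
[  0   0  6  6 ]
[  0   0  0  1 ]
det(A) = (-1)^1 * (-4) * (4) * (6) * (1) = 96  (1 row swap -> sign -1)

det(A) = 96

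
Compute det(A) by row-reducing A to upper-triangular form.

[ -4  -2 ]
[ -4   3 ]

det(A) = -20

Forward elimination:
R2 <- R2 - (1)*R1:  [ 0  5 ]
Upper-triangular form:
[ -4  -2 ]
[  0   5 ]
det(A) = (-1)^0 * (-4) * (5) = -20  (0 row swaps -> sign +1)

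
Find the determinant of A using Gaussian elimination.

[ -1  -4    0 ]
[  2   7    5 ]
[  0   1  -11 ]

Forward elimination:
R2 <- R2 - (-2)*R1:  [  0  -1   5 ]
R3 <- R3 - (-1)*R2:  [  0   0  -6 ]
Upper-triangular form:
[ -1  -4   0 ]
[  0  -1   5 ]
[  0   0  -6 ]
det(A) = (-1)^0 * (-1) * (-1) * (-6) = -6  (0 row swaps -> sign +1)

det(A) = -6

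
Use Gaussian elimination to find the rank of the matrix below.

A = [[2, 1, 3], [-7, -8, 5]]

rank(A) = 2

Row reduction:
R2 <- R2 - (-7/2)*R1:  [    0  -9/2  31/2 ]
Row echelon form:
[ 2     1     3 ]
[ 0  -9/2  31/2 ]
Nonzero rows / pivot columns: 2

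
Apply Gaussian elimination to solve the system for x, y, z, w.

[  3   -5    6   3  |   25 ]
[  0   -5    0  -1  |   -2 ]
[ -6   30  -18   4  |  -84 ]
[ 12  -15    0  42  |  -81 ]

Forward elimination on [A|b]:
R3 <- R3 - (-2)*R1:  [   0   20   -6   10  -34 ]
R4 <- R4 - (4)*R1:  [    0     5   -24    30  -181 ]
R3 <- R3 - (-4)*R2:  [   0    0   -6    6  -42 ]
R4 <- R4 - (-1)*R2:  [    0     0   -24    29  -183 ]
R4 <- R4 - (4)*R3:  [   0    0    0    5  -15 ]
Row echelon form:
[ 3  -5   6   3  |   25 ]
[ 0  -5   0  -1  |   -2 ]
[ 0   0  -6   6  |  -42 ]
[ 0   0   0   5  |  -15 ]
Back-substitution:
w = (-15) / 5 = -3
z = (-42 - (6)*(-3)) / -6 = 4
y = (-2 - (-1)*(-3)) / -5 = 1
x = (25 - (-5)*(1) - (6)*(4) - (3)*(-3)) / 3 = 5

(5, 1, 4, -3)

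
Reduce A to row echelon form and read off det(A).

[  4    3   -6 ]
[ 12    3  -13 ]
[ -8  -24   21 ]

det(A) = 144

Forward elimination:
R2 <- R2 - (3)*R1:  [  0  -6   5 ]
R3 <- R3 - (-2)*R1:  [   0  -18    9 ]
R3 <- R3 - (3)*R2:  [  0   0  -6 ]
Upper-triangular form:
[ 4   3  -6 ]
[ 0  -6   5 ]
[ 0   0  -6 ]
det(A) = (-1)^0 * (4) * (-6) * (-6) = 144  (0 row swaps -> sign +1)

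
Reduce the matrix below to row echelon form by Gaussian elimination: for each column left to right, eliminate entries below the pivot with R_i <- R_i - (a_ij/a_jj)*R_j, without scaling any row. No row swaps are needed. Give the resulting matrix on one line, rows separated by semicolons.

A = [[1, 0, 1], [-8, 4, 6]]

REF = [1 0 1; 0 4 14]

Forward elimination:
R2 <- R2 - (-8)*R1:  [  0   4  14 ]
Row echelon form:
[ 1  0   1 ]
[ 0  4  14 ]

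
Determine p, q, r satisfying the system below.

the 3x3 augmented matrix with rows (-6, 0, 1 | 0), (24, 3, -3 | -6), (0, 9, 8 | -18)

(0, -2, 0)

Forward elimination on [A|b]:
R2 <- R2 - (-4)*R1:  [  0   3   1  -6 ]
R3 <- R3 - (3)*R2:  [ 0  0  5  0 ]
Row echelon form:
[ -6  0  1  |   0 ]
[  0  3  1  |  -6 ]
[  0  0  5  |   0 ]
Back-substitution:
r = (0) / 5 = 0
q = (-6 - (1)*(0)) / 3 = -2
p = (0 - (1)*(0)) / -6 = 0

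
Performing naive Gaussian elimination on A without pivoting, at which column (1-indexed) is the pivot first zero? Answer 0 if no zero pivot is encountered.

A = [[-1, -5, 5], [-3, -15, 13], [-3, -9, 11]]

Naive forward elimination:
R2 <- R2 - (3)*R1:  [  0   0  -2 ]
R3 <- R3 - (3)*R1:  [  0   6  -4 ]
Matrix at this point:
[ -1  -5   5 ]
[  0   0  -2 ]
[  0   6  -4 ]
Pivot entry (2,2) is zero but row 3 has 6 in column 2 -> naive elimination stops; a row interchange (e.g. R2 <-> R3) would be required here.

first zero-pivot column = 2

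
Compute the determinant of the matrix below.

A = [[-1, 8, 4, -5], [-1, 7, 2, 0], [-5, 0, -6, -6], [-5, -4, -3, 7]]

Forward elimination:
R2 <- R2 - (1)*R1:  [  0  -1  -2   5 ]
R3 <- R3 - (5)*R1:  [   0  -40  -26   19 ]
R4 <- R4 - (5)*R1:  [   0  -44  -23   32 ]
R3 <- R3 - (40)*R2:  [    0     0    54  -181 ]
R4 <- R4 - (44)*R2:  [    0     0    65  -188 ]
R4 <- R4 - (65/54)*R3:  [       0        0        0  1613/54 ]
Upper-triangular form:
[ -1   8   4       -5 ]
[  0  -1  -2        5 ]
[  0   0  54     -181 ]
[  0   0   0  1613/54 ]
det(A) = (-1)^0 * (-1) * (-1) * (54) * (1613/54) = 1613  (0 row swaps -> sign +1)

det(A) = 1613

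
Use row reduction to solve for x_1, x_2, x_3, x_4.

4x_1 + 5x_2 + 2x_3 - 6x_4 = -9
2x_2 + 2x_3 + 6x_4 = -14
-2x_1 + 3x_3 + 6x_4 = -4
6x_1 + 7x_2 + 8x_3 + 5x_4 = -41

(-4, -1, 0, -2)

Forward elimination on [A|b]:
R3 <- R3 - (-1/2)*R1:  [     0    5/2      4      3  -17/2 ]
R4 <- R4 - (3/2)*R1:  [     0   -1/2      5     14  -55/2 ]
R3 <- R3 - (5/4)*R2:  [    0     0   3/2  -9/2     9 ]
R4 <- R4 - (-1/4)*R2:  [    0     0  11/2  31/2   -31 ]
R4 <- R4 - (11/3)*R3:  [   0    0    0   32  -64 ]
Row echelon form:
[ 4  5    2    -6  |   -9 ]
[ 0  2    2     6  |  -14 ]
[ 0  0  3/2  -9/2  |    9 ]
[ 0  0    0    32  |  -64 ]
Back-substitution:
x_4 = (-64) / 32 = -2
x_3 = (9 - (-9/2)*(-2)) / (3/2) = 0
x_2 = (-14 - (2)*(0) - (6)*(-2)) / 2 = -1
x_1 = (-9 - (5)*(-1) - (2)*(0) - (-6)*(-2)) / 4 = -4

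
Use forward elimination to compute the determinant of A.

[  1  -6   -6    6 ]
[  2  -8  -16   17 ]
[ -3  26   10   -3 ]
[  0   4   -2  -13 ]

det(A) = -40

Forward elimination:
R2 <- R2 - (2)*R1:  [  0   4  -4   5 ]
R3 <- R3 - (-3)*R1:  [  0   8  -8  15 ]
R3 <- R3 - (2)*R2:  [ 0  0  0  5 ]
R4 <- R4 - (1)*R2:  [   0    0    2  -18 ]
R3 <-> R4   (pivot in column 3 was zero)
[ 1  -6  -6    6 ]
[ 0   4  -4    5 ]
[ 0   0   2  -18 ]
[ 0   0   0    5 ]
Upper-triangular form:
[ 1  -6  -6    6 ]
[ 0   4  -4    5 ]
[ 0   0   2  -18 ]
[ 0   0   0    5 ]
det(A) = (-1)^1 * (1) * (4) * (2) * (5) = -40  (1 row swap -> sign -1)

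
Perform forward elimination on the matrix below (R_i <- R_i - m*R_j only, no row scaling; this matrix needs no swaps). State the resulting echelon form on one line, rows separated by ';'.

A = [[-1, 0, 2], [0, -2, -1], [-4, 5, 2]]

Forward elimination:
R3 <- R3 - (4)*R1:  [  0   5  -6 ]
R3 <- R3 - (-5/2)*R2:  [     0      0  -17/2 ]
Row echelon form:
[ -1   0      2 ]
[  0  -2     -1 ]
[  0   0  -17/2 ]

REF = [-1 0 2; 0 -2 -1; 0 0 -17/2]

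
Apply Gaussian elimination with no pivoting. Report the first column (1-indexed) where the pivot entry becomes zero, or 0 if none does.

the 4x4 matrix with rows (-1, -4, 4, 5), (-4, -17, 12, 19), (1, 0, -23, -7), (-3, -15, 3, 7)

first zero-pivot column = 0

Naive forward elimination:
R2 <- R2 - (4)*R1:  [  0  -1  -4  -1 ]
R3 <- R3 - (-1)*R1:  [   0   -4  -19   -2 ]
R4 <- R4 - (3)*R1:  [  0  -3  -9  -8 ]
R3 <- R3 - (4)*R2:  [  0   0  -3   2 ]
R4 <- R4 - (3)*R2:  [  0   0   3  -5 ]
R4 <- R4 - (-1)*R3:  [  0   0   0  -3 ]
All pivots nonzero; naive elimination completes without hitting a zero pivot.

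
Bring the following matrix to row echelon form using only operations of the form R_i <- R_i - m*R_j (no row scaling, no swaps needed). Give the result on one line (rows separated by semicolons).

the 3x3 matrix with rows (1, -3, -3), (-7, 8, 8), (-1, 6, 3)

Forward elimination:
R2 <- R2 - (-7)*R1:  [   0  -13  -13 ]
R3 <- R3 - (-1)*R1:  [ 0  3  0 ]
R3 <- R3 - (-3/13)*R2:  [  0   0  -3 ]
Row echelon form:
[ 1   -3   -3 ]
[ 0  -13  -13 ]
[ 0    0   -3 ]

REF = [1 -3 -3; 0 -13 -13; 0 0 -3]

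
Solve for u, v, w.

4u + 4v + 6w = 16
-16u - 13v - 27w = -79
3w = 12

(-1, -1, 4)

Forward elimination on [A|b]:
R2 <- R2 - (-4)*R1:  [   0    3   -3  -15 ]
Row echelon form:
[ 4  4   6  |   16 ]
[ 0  3  -3  |  -15 ]
[ 0  0   3  |   12 ]
Back-substitution:
w = (12) / 3 = 4
v = (-15 - (-3)*(4)) / 3 = -1
u = (16 - (4)*(-1) - (6)*(4)) / 4 = -1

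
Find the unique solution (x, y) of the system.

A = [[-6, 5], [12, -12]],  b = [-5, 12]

(0, -1)

Forward elimination on [A|b]:
R2 <- R2 - (-2)*R1:  [  0  -2   2 ]
Row echelon form:
[ -6   5  |  -5 ]
[  0  -2  |   2 ]
Back-substitution:
y = (2) / -2 = -1
x = (-5 - (5)*(-1)) / -6 = 0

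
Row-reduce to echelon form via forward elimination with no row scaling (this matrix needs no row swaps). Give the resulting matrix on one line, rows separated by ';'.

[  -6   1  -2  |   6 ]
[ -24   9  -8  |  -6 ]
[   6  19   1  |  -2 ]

Forward elimination:
R2 <- R2 - (4)*R1:  [   0    5    0  -30 ]
R3 <- R3 - (-1)*R1:  [  0  20  -1   4 ]
R3 <- R3 - (4)*R2:  [   0    0   -1  124 ]
Row echelon form:
[ -6  1  -2  |    6 ]
[  0  5   0  |  -30 ]
[  0  0  -1  |  124 ]

REF = [-6 1 -2 6; 0 5 0 -30; 0 0 -1 124]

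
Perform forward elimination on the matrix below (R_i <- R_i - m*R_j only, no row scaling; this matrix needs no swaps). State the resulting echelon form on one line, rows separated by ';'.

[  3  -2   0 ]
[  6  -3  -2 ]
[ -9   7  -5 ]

Forward elimination:
R2 <- R2 - (2)*R1:  [  0   1  -2 ]
R3 <- R3 - (-3)*R1:  [  0   1  -5 ]
R3 <- R3 - (1)*R2:  [  0   0  -3 ]
Row echelon form:
[ 3  -2   0 ]
[ 0   1  -2 ]
[ 0   0  -3 ]

REF = [3 -2 0; 0 1 -2; 0 0 -3]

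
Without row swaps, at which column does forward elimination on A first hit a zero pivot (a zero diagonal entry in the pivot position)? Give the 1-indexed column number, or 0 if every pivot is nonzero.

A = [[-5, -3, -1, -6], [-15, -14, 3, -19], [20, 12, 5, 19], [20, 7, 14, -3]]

first zero-pivot column = 0

Naive forward elimination:
R2 <- R2 - (3)*R1:  [  0  -5   6  -1 ]
R3 <- R3 - (-4)*R1:  [  0   0   1  -5 ]
R4 <- R4 - (-4)*R1:  [   0   -5   10  -27 ]
R4 <- R4 - (1)*R2:  [   0    0    4  -26 ]
R4 <- R4 - (4)*R3:  [  0   0   0  -6 ]
All pivots nonzero; naive elimination completes without hitting a zero pivot.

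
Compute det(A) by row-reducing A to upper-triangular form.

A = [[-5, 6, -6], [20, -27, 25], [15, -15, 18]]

det(A) = 15

Forward elimination:
R2 <- R2 - (-4)*R1:  [  0  -3   1 ]
R3 <- R3 - (-3)*R1:  [ 0  3  0 ]
R3 <- R3 - (-1)*R2:  [ 0  0  1 ]
Upper-triangular form:
[ -5   6  -6 ]
[  0  -3   1 ]
[  0   0   1 ]
det(A) = (-1)^0 * (-5) * (-3) * (1) = 15  (0 row swaps -> sign +1)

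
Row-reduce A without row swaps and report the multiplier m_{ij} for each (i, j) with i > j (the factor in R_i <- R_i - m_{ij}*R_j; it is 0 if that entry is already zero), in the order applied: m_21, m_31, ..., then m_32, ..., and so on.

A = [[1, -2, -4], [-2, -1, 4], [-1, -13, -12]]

multipliers: -2, -1, 3

Forward elimination:
R2 <- R2 - (-2)*R1:  [  0  -5  -4 ]
R3 <- R3 - (-1)*R1:  [   0  -15  -16 ]
R3 <- R3 - (3)*R2:  [  0   0  -4 ]
Multipliers (in order of application): m_{21} = -2, m_{31} = -1, m_{32} = 3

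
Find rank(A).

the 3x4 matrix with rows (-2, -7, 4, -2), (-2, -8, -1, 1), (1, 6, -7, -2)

Row reduction:
R2 <- R2 - (1)*R1:  [  0  -1  -5   3 ]
R3 <- R3 - (-1/2)*R1:  [   0  5/2   -5   -3 ]
R3 <- R3 - (-5/2)*R2:  [     0      0  -35/2    9/2 ]
Row echelon form:
[ -2  -7      4   -2 ]
[  0  -1     -5    3 ]
[  0   0  -35/2  9/2 ]
Nonzero rows / pivot columns: 3

rank(A) = 3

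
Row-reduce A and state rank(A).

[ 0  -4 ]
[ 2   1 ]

Row reduction:
R1 <-> R2   (pivot in column 1 was zero)
[ 2   1 ]
[ 0  -4 ]
Row echelon form:
[ 2   1 ]
[ 0  -4 ]
Nonzero rows / pivot columns: 2

rank(A) = 2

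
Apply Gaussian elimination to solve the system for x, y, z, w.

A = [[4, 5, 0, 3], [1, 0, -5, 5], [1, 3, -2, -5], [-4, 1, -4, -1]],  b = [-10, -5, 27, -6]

(5, -3, -3, -5)

Forward elimination on [A|b]:
R2 <- R2 - (1/4)*R1:  [    0  -5/4    -5  17/4  -5/2 ]
R3 <- R3 - (1/4)*R1:  [     0    7/4     -2  -23/4   59/2 ]
R4 <- R4 - (-1)*R1:  [   0    6   -4    2  -16 ]
R3 <- R3 - (-7/5)*R2:  [   0    0   -9  1/5   26 ]
R4 <- R4 - (-24/5)*R2:  [     0      0    -28  112/5    -28 ]
R4 <- R4 - (28/9)*R3:  [      0       0       0   196/9  -980/9 ]
Row echelon form:
[ 4     5   0      3  |     -10 ]
[ 0  -5/4  -5   17/4  |    -5/2 ]
[ 0     0  -9    1/5  |      26 ]
[ 0     0   0  196/9  |  -980/9 ]
Back-substitution:
w = (-980/9) / (196/9) = -5
z = (26 - (1/5)*(-5)) / -9 = -3
y = (-5/2 - (-5)*(-3) - (17/4)*(-5)) / (-5/4) = -3
x = (-10 - (5)*(-3) - (3)*(-5)) / 4 = 5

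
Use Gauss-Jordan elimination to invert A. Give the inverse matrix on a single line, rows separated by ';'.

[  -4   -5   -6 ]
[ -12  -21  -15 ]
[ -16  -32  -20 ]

inverse = [5/4 -23/12 17/16; 0 1/3 -1/4; -1 1 -1/2]

Gauss-Jordan on [A | I]:
R1 <- (1/-4)*R1:  [    1   5/4   3/2  |  -1/4     0     0 ]
R2 <- R2 - (-12)*R1:  [  0  -6   3  |  -3   1   0 ]
R3 <- R3 - (-16)*R1:  [   0  -12    4  |   -4    0    1 ]
R2 <- (1/-6)*R2:  [    0     1  -1/2  |   1/2  -1/6     0 ]
R1 <- R1 - (5/4)*R2:  [    1     0  17/8  |  -7/8  5/24     0 ]
R3 <- R3 - (-12)*R2:  [  0   0  -2  |   2  -2   1 ]
R3 <- (1/-2)*R3:  [    0     0     1  |    -1     1  -1/2 ]
R1 <- R1 - (17/8)*R3:  [      1       0       0  |     5/4  -23/12   17/16 ]
R2 <- R2 - (-1/2)*R3:  [    0     1     0  |     0   1/3  -1/4 ]
Right block of [I | A^{-1}] is the inverse:
[ 5/4  -23/12  17/16 ]
[   0     1/3   -1/4 ]
[  -1       1   -1/2 ]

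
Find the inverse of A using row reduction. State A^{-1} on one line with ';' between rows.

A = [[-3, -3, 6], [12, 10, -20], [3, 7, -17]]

Gauss-Jordan on [A | I]:
R1 <- (1/-3)*R1:  [    1     1    -2  |  -1/3     0     0 ]
R2 <- R2 - (12)*R1:  [  0  -2   4  |   4   1   0 ]
R3 <- R3 - (3)*R1:  [   0    4  -11  |    1    0    1 ]
R2 <- (1/-2)*R2:  [    0     1    -2  |    -2  -1/2     0 ]
R1 <- R1 - (1)*R2:  [   1    0    0  |  5/3  1/2    0 ]
R3 <- R3 - (4)*R2:  [  0   0  -3  |   9   2   1 ]
R3 <- (1/-3)*R3:  [    0     0     1  |    -3  -2/3  -1/3 ]
R2 <- R2 - (-2)*R3:  [     0      1      0  |     -8  -11/6   -2/3 ]
Right block of [I | A^{-1}] is the inverse:
[ 5/3    1/2     0 ]
[  -8  -11/6  -2/3 ]
[  -3   -2/3  -1/3 ]

inverse = [5/3 1/2 0; -8 -11/6 -2/3; -3 -2/3 -1/3]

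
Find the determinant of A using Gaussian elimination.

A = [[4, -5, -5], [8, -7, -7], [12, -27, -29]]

det(A) = -24

Forward elimination:
R2 <- R2 - (2)*R1:  [ 0  3  3 ]
R3 <- R3 - (3)*R1:  [   0  -12  -14 ]
R3 <- R3 - (-4)*R2:  [  0   0  -2 ]
Upper-triangular form:
[ 4  -5  -5 ]
[ 0   3   3 ]
[ 0   0  -2 ]
det(A) = (-1)^0 * (4) * (3) * (-2) = -24  (0 row swaps -> sign +1)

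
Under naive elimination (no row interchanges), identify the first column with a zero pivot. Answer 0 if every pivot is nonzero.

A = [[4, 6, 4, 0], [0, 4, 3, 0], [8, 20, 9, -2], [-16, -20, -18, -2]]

first zero-pivot column = 4

Naive forward elimination:
R3 <- R3 - (2)*R1:  [  0   8   1  -2 ]
R4 <- R4 - (-4)*R1:  [  0   4  -2  -2 ]
R3 <- R3 - (2)*R2:  [  0   0  -5  -2 ]
R4 <- R4 - (1)*R2:  [  0   0  -5  -2 ]
R4 <- R4 - (1)*R3:  [ 0  0  0  0 ]
Matrix at this point:
[ 4  6   4   0 ]
[ 0  4   3   0 ]
[ 0  0  -5  -2 ]
[ 0  0   0   0 ]
Pivot entry (4,4) in the last row is zero and there are no rows below to swap with -> zero pivot in column 4 (A is singular).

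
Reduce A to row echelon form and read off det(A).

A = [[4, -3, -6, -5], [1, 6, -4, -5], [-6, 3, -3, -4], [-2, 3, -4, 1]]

Forward elimination:
R2 <- R2 - (1/4)*R1:  [     0   27/4   -5/2  -15/4 ]
R3 <- R3 - (-3/2)*R1:  [     0   -3/2    -12  -23/2 ]
R4 <- R4 - (-1/2)*R1:  [    0   3/2    -7  -3/2 ]
R3 <- R3 - (-2/9)*R2:  [      0       0  -113/9   -37/3 ]
R4 <- R4 - (2/9)*R2:  [     0      0  -58/9   -2/3 ]
R4 <- R4 - (58/113)*R3:  [       0        0        0  640/113 ]
Upper-triangular form:
[ 4    -3      -6       -5 ]
[ 0  27/4    -5/2    -15/4 ]
[ 0     0  -113/9    -37/3 ]
[ 0     0       0  640/113 ]
det(A) = (-1)^0 * (4) * (27/4) * (-113/9) * (640/113) = -1920  (0 row swaps -> sign +1)

det(A) = -1920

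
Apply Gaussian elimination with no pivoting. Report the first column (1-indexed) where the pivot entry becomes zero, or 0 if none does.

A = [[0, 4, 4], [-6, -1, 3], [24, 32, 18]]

Naive forward elimination:
Pivot entry (1,1) is zero but row 2 has -6 in column 1 -> naive elimination stops; a row interchange (e.g. R1 <-> R2) would be required here.

first zero-pivot column = 1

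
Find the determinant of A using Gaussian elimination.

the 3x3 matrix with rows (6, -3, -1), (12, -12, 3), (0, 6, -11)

det(A) = 216

Forward elimination:
R2 <- R2 - (2)*R1:  [  0  -6   5 ]
R3 <- R3 - (-1)*R2:  [  0   0  -6 ]
Upper-triangular form:
[ 6  -3  -1 ]
[ 0  -6   5 ]
[ 0   0  -6 ]
det(A) = (-1)^0 * (6) * (-6) * (-6) = 216  (0 row swaps -> sign +1)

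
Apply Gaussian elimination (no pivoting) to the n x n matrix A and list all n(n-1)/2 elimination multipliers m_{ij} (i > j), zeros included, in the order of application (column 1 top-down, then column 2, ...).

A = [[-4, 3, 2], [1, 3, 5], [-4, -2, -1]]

multipliers: -1/4, 1, -4/3

Forward elimination:
R2 <- R2 - (-1/4)*R1:  [    0  15/4  11/2 ]
R3 <- R3 - (1)*R1:  [  0  -5  -3 ]
R3 <- R3 - (-4/3)*R2:  [    0     0  13/3 ]
Multipliers (in order of application): m_{21} = -1/4, m_{31} = 1, m_{32} = -4/3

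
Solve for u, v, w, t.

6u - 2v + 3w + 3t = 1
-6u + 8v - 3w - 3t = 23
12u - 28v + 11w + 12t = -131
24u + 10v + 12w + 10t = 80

Forward elimination on [A|b]:
R2 <- R2 - (-1)*R1:  [  0   6   0   0  24 ]
R3 <- R3 - (2)*R1:  [    0   -24     5     6  -133 ]
R4 <- R4 - (4)*R1:  [  0  18   0  -2  76 ]
R3 <- R3 - (-4)*R2:  [   0    0    5    6  -37 ]
R4 <- R4 - (3)*R2:  [  0   0   0  -2   4 ]
Row echelon form:
[ 6  -2  3   3  |    1 ]
[ 0   6  0   0  |   24 ]
[ 0   0  5   6  |  -37 ]
[ 0   0  0  -2  |    4 ]
Back-substitution:
t = (4) / -2 = -2
w = (-37 - (6)*(-2)) / 5 = -5
v = (24) / 6 = 4
u = (1 - (-2)*(4) - (3)*(-5) - (3)*(-2)) / 6 = 5

(5, 4, -5, -2)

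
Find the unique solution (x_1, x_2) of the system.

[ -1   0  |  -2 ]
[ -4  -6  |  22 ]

Forward elimination on [A|b]:
R2 <- R2 - (4)*R1:  [  0  -6  30 ]
Row echelon form:
[ -1   0  |  -2 ]
[  0  -6  |  30 ]
Back-substitution:
x_2 = (30) / -6 = -5
x_1 = (-2) / -1 = 2

(2, -5)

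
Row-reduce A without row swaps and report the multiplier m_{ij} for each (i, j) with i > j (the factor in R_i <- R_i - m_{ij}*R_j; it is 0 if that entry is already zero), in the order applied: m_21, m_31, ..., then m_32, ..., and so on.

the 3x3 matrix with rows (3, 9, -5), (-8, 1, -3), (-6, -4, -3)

multipliers: -8/3, -2, 14/25

Forward elimination:
R2 <- R2 - (-8/3)*R1:  [     0     25  -49/3 ]
R3 <- R3 - (-2)*R1:  [   0   14  -13 ]
R3 <- R3 - (14/25)*R2:  [       0        0  -289/75 ]
Multipliers (in order of application): m_{21} = -8/3, m_{31} = -2, m_{32} = 14/25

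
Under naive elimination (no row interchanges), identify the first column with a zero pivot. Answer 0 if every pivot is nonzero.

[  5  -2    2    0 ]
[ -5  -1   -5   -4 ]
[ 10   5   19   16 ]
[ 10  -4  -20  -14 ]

first zero-pivot column = 0

Naive forward elimination:
R2 <- R2 - (-1)*R1:  [  0  -3  -3  -4 ]
R3 <- R3 - (2)*R1:  [  0   9  15  16 ]
R4 <- R4 - (2)*R1:  [   0    0  -24  -14 ]
R3 <- R3 - (-3)*R2:  [ 0  0  6  4 ]
R4 <- R4 - (-4)*R3:  [ 0  0  0  2 ]
All pivots nonzero; naive elimination completes without hitting a zero pivot.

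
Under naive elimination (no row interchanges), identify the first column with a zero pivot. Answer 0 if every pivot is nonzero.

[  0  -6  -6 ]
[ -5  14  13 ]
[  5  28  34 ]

Naive forward elimination:
Pivot entry (1,1) is zero but row 2 has -5 in column 1 -> naive elimination stops; a row interchange (e.g. R1 <-> R2) would be required here.

first zero-pivot column = 1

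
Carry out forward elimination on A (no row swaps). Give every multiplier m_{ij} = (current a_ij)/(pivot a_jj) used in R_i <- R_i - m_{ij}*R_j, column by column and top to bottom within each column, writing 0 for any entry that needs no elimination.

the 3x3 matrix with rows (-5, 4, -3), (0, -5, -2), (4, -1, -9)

Forward elimination:
R2: entry in column 1 is already 0 -> m_{21} = 0 (no row operation needed)
R3 <- R3 - (-4/5)*R1:  [     0   11/5  -57/5 ]
R3 <- R3 - (-11/25)*R2:  [       0        0  -307/25 ]
Multipliers (in order of application): m_{21} = 0, m_{31} = -4/5, m_{32} = -11/25

multipliers: 0, -4/5, -11/25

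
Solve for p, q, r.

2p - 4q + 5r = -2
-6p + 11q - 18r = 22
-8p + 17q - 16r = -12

(1, -4, -4)

Forward elimination on [A|b]:
R2 <- R2 - (-3)*R1:  [  0  -1  -3  16 ]
R3 <- R3 - (-4)*R1:  [   0    1    4  -20 ]
R3 <- R3 - (-1)*R2:  [  0   0   1  -4 ]
Row echelon form:
[ 2  -4   5  |  -2 ]
[ 0  -1  -3  |  16 ]
[ 0   0   1  |  -4 ]
Back-substitution:
r = (-4) / 1 = -4
q = (16 - (-3)*(-4)) / -1 = -4
p = (-2 - (-4)*(-4) - (5)*(-4)) / 2 = 1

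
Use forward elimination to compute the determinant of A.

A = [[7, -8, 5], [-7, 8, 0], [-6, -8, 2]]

Forward elimination:
R2 <- R2 - (-1)*R1:  [ 0  0  5 ]
R3 <- R3 - (-6/7)*R1:  [      0  -104/7    44/7 ]
R2 <-> R3   (pivot in column 2 was zero)
[ 7      -8     5 ]
[ 0  -104/7  44/7 ]
[ 0       0     5 ]
Upper-triangular form:
[ 7      -8     5 ]
[ 0  -104/7  44/7 ]
[ 0       0     5 ]
det(A) = (-1)^1 * (7) * (-104/7) * (5) = 520  (1 row swap -> sign -1)

det(A) = 520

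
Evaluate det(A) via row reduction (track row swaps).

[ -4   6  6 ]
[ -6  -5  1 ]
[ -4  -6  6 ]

det(A) = 384

Forward elimination:
R2 <- R2 - (3/2)*R1:  [   0  -14   -8 ]
R3 <- R3 - (1)*R1:  [   0  -12    0 ]
R3 <- R3 - (6/7)*R2:  [    0     0  48/7 ]
Upper-triangular form:
[ -4    6     6 ]
[  0  -14    -8 ]
[  0    0  48/7 ]
det(A) = (-1)^0 * (-4) * (-14) * (48/7) = 384  (0 row swaps -> sign +1)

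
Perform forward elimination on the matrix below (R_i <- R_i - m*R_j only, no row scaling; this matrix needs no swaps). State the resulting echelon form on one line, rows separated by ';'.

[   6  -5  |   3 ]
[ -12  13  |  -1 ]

REF = [6 -5 3; 0 3 5]

Forward elimination:
R2 <- R2 - (-2)*R1:  [ 0  3  5 ]
Row echelon form:
[ 6  -5  |  3 ]
[ 0   3  |  5 ]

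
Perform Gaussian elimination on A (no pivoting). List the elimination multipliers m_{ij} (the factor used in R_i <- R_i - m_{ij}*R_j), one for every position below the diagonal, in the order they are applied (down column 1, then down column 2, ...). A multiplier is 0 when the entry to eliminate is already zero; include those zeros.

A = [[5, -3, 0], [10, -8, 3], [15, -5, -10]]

Forward elimination:
R2 <- R2 - (2)*R1:  [  0  -2   3 ]
R3 <- R3 - (3)*R1:  [   0    4  -10 ]
R3 <- R3 - (-2)*R2:  [  0   0  -4 ]
Multipliers (in order of application): m_{21} = 2, m_{31} = 3, m_{32} = -2

multipliers: 2, 3, -2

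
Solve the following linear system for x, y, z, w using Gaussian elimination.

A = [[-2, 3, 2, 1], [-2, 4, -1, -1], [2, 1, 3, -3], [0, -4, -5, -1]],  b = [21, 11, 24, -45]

(2, 5, 5, 0)

Forward elimination on [A|b]:
R2 <- R2 - (1)*R1:  [   0    1   -3   -2  -10 ]
R3 <- R3 - (-1)*R1:  [  0   4   5  -2  45 ]
R3 <- R3 - (4)*R2:  [  0   0  17   6  85 ]
R4 <- R4 - (-4)*R2:  [   0    0  -17   -9  -85 ]
R4 <- R4 - (-1)*R3:  [  0   0   0  -3   0 ]
Row echelon form:
[ -2  3   2   1  |   21 ]
[  0  1  -3  -2  |  -10 ]
[  0  0  17   6  |   85 ]
[  0  0   0  -3  |    0 ]
Back-substitution:
w = (0) / -3 = 0
z = (85 - (6)*(0)) / 17 = 5
y = (-10 - (-3)*(5) - (-2)*(0)) / 1 = 5
x = (21 - (3)*(5) - (2)*(5) - (1)*(0)) / -2 = 2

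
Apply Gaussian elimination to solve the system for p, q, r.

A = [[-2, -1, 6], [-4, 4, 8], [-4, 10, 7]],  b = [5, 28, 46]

Forward elimination on [A|b]:
R2 <- R2 - (2)*R1:  [  0   6  -4  18 ]
R3 <- R3 - (2)*R1:  [  0  12  -5  36 ]
R3 <- R3 - (2)*R2:  [ 0  0  3  0 ]
Row echelon form:
[ -2  -1   6  |   5 ]
[  0   6  -4  |  18 ]
[  0   0   3  |   0 ]
Back-substitution:
r = (0) / 3 = 0
q = (18 - (-4)*(0)) / 6 = 3
p = (5 - (-1)*(3) - (6)*(0)) / -2 = -4

(-4, 3, 0)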